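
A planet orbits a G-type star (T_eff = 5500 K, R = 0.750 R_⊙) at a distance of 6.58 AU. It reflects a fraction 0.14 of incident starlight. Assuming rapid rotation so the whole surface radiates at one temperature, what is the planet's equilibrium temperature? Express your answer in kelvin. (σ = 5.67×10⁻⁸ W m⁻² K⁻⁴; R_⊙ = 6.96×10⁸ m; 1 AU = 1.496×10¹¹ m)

T_eq ≈ 86.2 K

R_⋆ = 0.750 × 6.96×10⁸ = 5.22×10⁸ m.
d = 6.58 AU = 9.84×10¹¹ m.
L = 4πR_⋆²σT_⋆⁴ = 4π(5.22×10⁸)² × 5.67×10⁻⁸ × (5500)⁴ = 1.78×10²⁶ W.
S = L/(4πd²) = 14.6 W m⁻².
Energy balance: absorbed = emitted ⇒ πR²·S(1−A) = 4πR²·σT_eq⁴, so T_eq⁴ = S(1−A)/(4σ).
T_eq = [14.6 × 0.86 / (4 × 5.67×10⁻⁸)]^(1/4) = (5.53×10⁷)^(1/4) = 86.2 K.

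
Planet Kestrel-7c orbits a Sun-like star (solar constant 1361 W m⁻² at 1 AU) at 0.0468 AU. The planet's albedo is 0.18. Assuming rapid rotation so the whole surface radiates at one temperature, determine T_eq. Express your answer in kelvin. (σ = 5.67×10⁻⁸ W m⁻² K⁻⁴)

Flux at 0.0468 AU: S = 1361/0.0468² = 6.21×10⁵ W m⁻².
Energy balance: absorbed = emitted ⇒ πR²·S(1−A) = 4πR²·σT_eq⁴, so T_eq⁴ = S(1−A)/(4σ).
T_eq = [6.21×10⁵ × 0.82 / (4 × 5.67×10⁻⁸)]^(1/4) = (2.25×10¹²)^(1/4) = 1220 K.

T_eq ≈ 1220 K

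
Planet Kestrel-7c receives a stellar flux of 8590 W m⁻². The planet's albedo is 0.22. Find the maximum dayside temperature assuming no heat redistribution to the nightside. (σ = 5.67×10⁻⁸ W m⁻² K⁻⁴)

With no redistribution each surface element balances locally: S(1−A) = σT⁴.
T = [8590 × 0.78 / 5.67×10⁻⁸]^(1/4) = (1.18×10¹¹)^(1/4) = 586 K.

T_ss ≈ 586 K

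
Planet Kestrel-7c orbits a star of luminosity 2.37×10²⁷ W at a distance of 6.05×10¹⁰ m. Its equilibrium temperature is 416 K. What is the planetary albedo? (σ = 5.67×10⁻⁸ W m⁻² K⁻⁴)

A ≈ 0.87

Flux: S = L/(4πd²) = 2.37×10²⁷/(4π×(6.05×10¹⁰)²) = 5.15×10⁴ W m⁻².
From T_eq⁴ = S(1−A)/(4σ): 1−A = 4σT_eq⁴/S.
1−A = 4 × 5.67×10⁻⁸ × (416)⁴ / 5.15×10⁴ = 0.132.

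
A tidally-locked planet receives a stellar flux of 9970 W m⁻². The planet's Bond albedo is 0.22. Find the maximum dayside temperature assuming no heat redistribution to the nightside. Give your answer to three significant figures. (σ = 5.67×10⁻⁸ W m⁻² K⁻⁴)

T_ss ≈ 609 K

With no redistribution each surface element balances locally: S(1−A) = σT⁴.
T = [9970 × 0.78 / 5.67×10⁻⁸]^(1/4) = (1.37×10¹¹)^(1/4) = 609 K.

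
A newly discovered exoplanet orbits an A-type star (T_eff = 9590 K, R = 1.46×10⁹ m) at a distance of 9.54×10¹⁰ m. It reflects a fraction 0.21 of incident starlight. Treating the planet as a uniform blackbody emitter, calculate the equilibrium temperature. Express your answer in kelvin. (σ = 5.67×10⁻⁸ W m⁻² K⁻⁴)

T_eq ≈ 791 K

L = 4πR_⋆²σT_⋆⁴ = 4π(1.46×10⁹)² × 5.67×10⁻⁸ × (9590)⁴ = 1.28×10²⁸ W.
S = L/(4πd²) = 1.12×10⁵ W m⁻².
Energy balance: absorbed = emitted ⇒ πR²·S(1−A) = 4πR²·σT_eq⁴, so T_eq⁴ = S(1−A)/(4σ).
T_eq = [1.12×10⁵ × 0.79 / (4 × 5.67×10⁻⁸)]^(1/4) = (3.91×10¹¹)^(1/4) = 791 K.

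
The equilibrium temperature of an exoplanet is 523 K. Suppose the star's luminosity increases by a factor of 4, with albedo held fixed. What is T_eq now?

T_eq ≈ 740 K

T_eq ∝ L^(1/4) · d^(−1/2).
T′ = 523 × 4^(1/4) = 740 K.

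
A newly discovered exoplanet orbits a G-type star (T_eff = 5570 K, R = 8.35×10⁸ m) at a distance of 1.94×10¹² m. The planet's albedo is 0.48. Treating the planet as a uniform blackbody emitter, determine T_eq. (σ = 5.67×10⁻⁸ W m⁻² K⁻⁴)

T_eq ≈ 69.4 K

L = 4πR_⋆²σT_⋆⁴ = 4π(8.35×10⁸)² × 5.67×10⁻⁸ × (5570)⁴ = 4.78×10²⁶ W.
S = L/(4πd²) = 10.1 W m⁻².
Energy balance: absorbed = emitted ⇒ πR²·S(1−A) = 4πR²·σT_eq⁴, so T_eq⁴ = S(1−A)/(4σ).
T_eq = [10.1 × 0.52 / (4 × 5.67×10⁻⁸)]^(1/4) = (2.32×10⁷)^(1/4) = 69.4 K.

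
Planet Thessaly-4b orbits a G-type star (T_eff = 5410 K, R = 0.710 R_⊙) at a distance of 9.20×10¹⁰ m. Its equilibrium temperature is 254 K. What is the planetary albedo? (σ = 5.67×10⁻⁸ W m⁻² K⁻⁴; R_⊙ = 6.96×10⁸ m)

A ≈ 0.33

R_⋆ = 0.710 × 6.96×10⁸ = 4.94×10⁸ m.
L = 4πR_⋆²σT_⋆⁴ = 4π(4.94×10⁸)² × 5.67×10⁻⁸ × (5410)⁴ = 1.49×10²⁶ W.
S = L/(4πd²) = 1400 W m⁻².
From T_eq⁴ = S(1−A)/(4σ): 1−A = 4σT_eq⁴/S.
1−A = 4 × 5.67×10⁻⁸ × (254)⁴ / 1400 = 0.674.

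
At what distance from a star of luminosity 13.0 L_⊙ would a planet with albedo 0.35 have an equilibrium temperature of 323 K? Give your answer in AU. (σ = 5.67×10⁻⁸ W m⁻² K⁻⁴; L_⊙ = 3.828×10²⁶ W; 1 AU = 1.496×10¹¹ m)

d ≈ 2.16 AU

L = 13.0 × 3.828×10²⁶ = 4.98×10²⁷ W.
From T_eq⁴ = L(1−A)/(16πσd²): d = √[L(1−A)/(16πσT_eq⁴)].
d = √[4.98×10²⁷ × 0.65 / (16π × 5.67×10⁻⁸ × (323)⁴)] = 3.23×10¹¹ m = 2.16 AU.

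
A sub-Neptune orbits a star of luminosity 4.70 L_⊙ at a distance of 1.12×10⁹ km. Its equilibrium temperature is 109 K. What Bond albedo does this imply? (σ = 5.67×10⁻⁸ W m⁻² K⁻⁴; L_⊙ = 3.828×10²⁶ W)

d = 1.12×10⁹ km = 1.12×10¹² m.
L = 4.70 × 3.828×10²⁶ = 1.80×10²⁷ W.
Flux: S = L/(4πd²) = 1.80×10²⁷/(4π×(1.12×10¹²)²) = 114 W m⁻².
From T_eq⁴ = S(1−A)/(4σ): 1−A = 4σT_eq⁴/S.
1−A = 4 × 5.67×10⁻⁸ × (109)⁴ / 114 = 0.280.

A ≈ 0.72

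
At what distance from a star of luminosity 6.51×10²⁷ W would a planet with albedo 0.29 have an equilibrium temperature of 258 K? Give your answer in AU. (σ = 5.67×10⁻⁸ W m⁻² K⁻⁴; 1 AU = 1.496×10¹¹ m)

d ≈ 4.04 AU

From T_eq⁴ = L(1−A)/(16πσd²): d = √[L(1−A)/(16πσT_eq⁴)].
d = √[6.51×10²⁷ × 0.71 / (16π × 5.67×10⁻⁸ × (258)⁴)] = 6.05×10¹¹ m = 4.04 AU.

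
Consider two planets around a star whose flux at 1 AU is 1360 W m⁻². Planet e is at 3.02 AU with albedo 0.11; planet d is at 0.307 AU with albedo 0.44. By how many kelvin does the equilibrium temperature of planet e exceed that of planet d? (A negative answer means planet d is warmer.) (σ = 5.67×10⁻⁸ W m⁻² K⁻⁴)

ΔT ≈ -278.9 K

T_eq = [S₀(1−A)/(4σd²)]^(1/4), so T ∝ (1−A)^(1/4) / √d.
T₁ = [1360×0.89/(4×5.67×10⁻⁸×3.02²)]^(1/4) = 155.53 K.
T₂ = [1360×0.56/(4×5.67×10⁻⁸×0.307²)]^(1/4) = 434.46 K.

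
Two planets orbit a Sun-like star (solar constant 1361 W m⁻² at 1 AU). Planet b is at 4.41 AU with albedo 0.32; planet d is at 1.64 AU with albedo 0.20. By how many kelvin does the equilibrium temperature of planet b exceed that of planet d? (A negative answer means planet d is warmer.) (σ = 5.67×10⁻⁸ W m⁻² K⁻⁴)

ΔT ≈ -85.2 K

T_eq = [S₀(1−A)/(4σd²)]^(1/4), so T ∝ (1−A)^(1/4) / √d.
T₁ = [1361×0.68/(4×5.67×10⁻⁸×4.41²)]^(1/4) = 120.35 K.
T₂ = [1361×0.80/(4×5.67×10⁻⁸×1.64²)]^(1/4) = 205.54 K.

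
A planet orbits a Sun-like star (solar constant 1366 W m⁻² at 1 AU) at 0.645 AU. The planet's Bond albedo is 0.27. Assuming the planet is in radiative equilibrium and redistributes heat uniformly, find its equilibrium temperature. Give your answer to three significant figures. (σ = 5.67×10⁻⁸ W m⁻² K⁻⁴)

Flux at 0.645 AU: S = 1366/0.645² = 3280 W m⁻².
Energy balance: absorbed = emitted ⇒ πR²·S(1−A) = 4πR²·σT_eq⁴, so T_eq⁴ = S(1−A)/(4σ).
T_eq = [3280 × 0.73 / (4 × 5.67×10⁻⁸)]^(1/4) = (1.06×10¹⁰)^(1/4) = 321 K.

T_eq ≈ 321 K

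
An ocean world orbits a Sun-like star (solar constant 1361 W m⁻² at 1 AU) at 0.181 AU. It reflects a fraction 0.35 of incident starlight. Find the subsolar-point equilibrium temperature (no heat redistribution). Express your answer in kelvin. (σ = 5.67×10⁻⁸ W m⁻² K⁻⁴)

Flux at 0.181 AU: S = 1361/0.181² = 4.15×10⁴ W m⁻².
At the subsolar point the surface absorbs S(1−A) and emits σT⁴ per unit area — no factor of 4, since only the local patch is in balance.
T = [4.15×10⁴ × 0.65 / 5.67×10⁻⁸]^(1/4) = (4.76×10¹¹)^(1/4) = 831 K.

T_ss ≈ 831 K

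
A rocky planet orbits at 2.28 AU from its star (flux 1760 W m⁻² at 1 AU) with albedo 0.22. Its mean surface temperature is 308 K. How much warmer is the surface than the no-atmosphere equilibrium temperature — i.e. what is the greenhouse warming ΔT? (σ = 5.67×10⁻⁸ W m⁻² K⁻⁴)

S = 1760/2.28² = 338.6 W m⁻².
T_eq = [S(1−A)/(4σ)]^(1/4) = [338.6×0.78/(4×5.67×10⁻⁸)]^(1/4) = 184.7 K.
ΔT = T_surf − T_eq = 308 − 184.7.

ΔT ≈ 123.3 K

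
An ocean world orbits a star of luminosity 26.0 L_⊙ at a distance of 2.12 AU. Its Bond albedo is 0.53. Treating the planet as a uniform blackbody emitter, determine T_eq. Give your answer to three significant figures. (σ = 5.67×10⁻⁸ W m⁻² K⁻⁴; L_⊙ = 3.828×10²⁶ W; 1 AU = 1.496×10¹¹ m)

T_eq ≈ 357 K

d = 2.12 AU = 3.17×10¹¹ m.
L = 26.0 × 3.828×10²⁶ = 9.95×10²⁷ W.
Flux: S = L/(4πd²) = 9.95×10²⁷/(4π×(3.17×10¹¹)²) = 7870 W m⁻².
Energy balance: absorbed = emitted ⇒ πR²·S(1−A) = 4πR²·σT_eq⁴, so T_eq⁴ = S(1−A)/(4σ).
T_eq = [7870 × 0.47 / (4 × 5.67×10⁻⁸)]^(1/4) = (1.63×10¹⁰)^(1/4) = 357 K.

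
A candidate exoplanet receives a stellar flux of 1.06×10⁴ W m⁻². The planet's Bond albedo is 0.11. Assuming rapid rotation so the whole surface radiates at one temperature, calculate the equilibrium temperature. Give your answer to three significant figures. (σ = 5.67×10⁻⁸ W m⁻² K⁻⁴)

T_eq ≈ 452 K

Energy balance: absorbed = emitted ⇒ πR²·S(1−A) = 4πR²·σT_eq⁴, so T_eq⁴ = S(1−A)/(4σ).
T_eq = [1.06×10⁴ × 0.89 / (4 × 5.67×10⁻⁸)]^(1/4) = (4.16×10¹⁰)^(1/4) = 452 K.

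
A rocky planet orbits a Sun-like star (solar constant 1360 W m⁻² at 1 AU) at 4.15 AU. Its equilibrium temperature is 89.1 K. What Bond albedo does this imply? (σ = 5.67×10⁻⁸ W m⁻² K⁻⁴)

Flux at 4.15 AU: S = 1360/4.15² = 79.0 W m⁻².
From T_eq⁴ = S(1−A)/(4σ): 1−A = 4σT_eq⁴/S.
1−A = 4 × 5.67×10⁻⁸ × (89.1)⁴ / 79.0 = 0.181.

A ≈ 0.82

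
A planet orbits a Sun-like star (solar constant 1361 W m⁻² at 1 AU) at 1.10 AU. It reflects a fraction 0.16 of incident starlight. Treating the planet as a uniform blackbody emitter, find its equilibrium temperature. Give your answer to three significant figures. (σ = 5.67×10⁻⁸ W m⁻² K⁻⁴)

Flux at 1.10 AU: S = 1361/1.10² = 1120 W m⁻².
Energy balance: absorbed = emitted ⇒ πR²·S(1−A) = 4πR²·σT_eq⁴, so T_eq⁴ = S(1−A)/(4σ).
T_eq = [1120 × 0.84 / (4 × 5.67×10⁻⁸)]^(1/4) = (4.17×10⁹)^(1/4) = 254 K.

T_eq ≈ 254 K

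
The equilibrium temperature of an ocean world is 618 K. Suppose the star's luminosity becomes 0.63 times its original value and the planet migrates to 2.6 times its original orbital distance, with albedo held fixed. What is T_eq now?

T_eq ≈ 341 K

T_eq ∝ L^(1/4) · d^(−1/2).
T′ = 618 × 0.63^(1/4) / 2.6^(1/2) = 341 K.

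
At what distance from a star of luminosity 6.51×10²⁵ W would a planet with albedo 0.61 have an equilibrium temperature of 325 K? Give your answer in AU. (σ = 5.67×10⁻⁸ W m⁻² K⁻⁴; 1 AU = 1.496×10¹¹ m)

d ≈ 0.189 AU

From T_eq⁴ = L(1−A)/(16πσd²): d = √[L(1−A)/(16πσT_eq⁴)].
d = √[6.51×10²⁵ × 0.39 / (16π × 5.67×10⁻⁸ × (325)⁴)] = 2.83×10¹⁰ m = 0.189 AU.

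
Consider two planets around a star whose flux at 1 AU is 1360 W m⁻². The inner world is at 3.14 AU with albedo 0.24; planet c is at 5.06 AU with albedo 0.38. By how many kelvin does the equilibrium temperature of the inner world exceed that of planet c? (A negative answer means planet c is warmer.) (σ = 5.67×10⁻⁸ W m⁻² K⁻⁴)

ΔT ≈ 36.9 K

T_eq = [S₀(1−A)/(4σd²)]^(1/4), so T ∝ (1−A)^(1/4) / √d.
T₁ = [1360×0.76/(4×5.67×10⁻⁸×3.14²)]^(1/4) = 146.63 K.
T₂ = [1360×0.62/(4×5.67×10⁻⁸×5.06²)]^(1/4) = 109.77 K.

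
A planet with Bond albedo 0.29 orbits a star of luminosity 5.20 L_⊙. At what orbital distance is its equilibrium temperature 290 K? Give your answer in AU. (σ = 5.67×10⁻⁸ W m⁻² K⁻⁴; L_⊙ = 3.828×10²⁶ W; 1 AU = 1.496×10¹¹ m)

L = 5.20 × 3.828×10²⁶ = 1.99×10²⁷ W.
From T_eq⁴ = L(1−A)/(16πσd²): d = √[L(1−A)/(16πσT_eq⁴)].
d = √[1.99×10²⁷ × 0.71 / (16π × 5.67×10⁻⁸ × (290)⁴)] = 2.65×10¹¹ m = 1.77 AU.

d ≈ 1.77 AU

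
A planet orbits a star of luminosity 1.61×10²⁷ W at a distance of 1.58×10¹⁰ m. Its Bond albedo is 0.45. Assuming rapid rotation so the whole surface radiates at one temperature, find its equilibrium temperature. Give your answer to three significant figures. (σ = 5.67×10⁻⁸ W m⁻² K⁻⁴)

Flux: S = L/(4πd²) = 1.61×10²⁷/(4π×(1.58×10¹⁰)²) = 5.13×10⁵ W m⁻².
Energy balance: absorbed = emitted ⇒ πR²·S(1−A) = 4πR²·σT_eq⁴, so T_eq⁴ = S(1−A)/(4σ).
T_eq = [5.13×10⁵ × 0.55 / (4 × 5.67×10⁻⁸)]^(1/4) = (1.24×10¹²)^(1/4) = 1060 K.

T_eq ≈ 1060 K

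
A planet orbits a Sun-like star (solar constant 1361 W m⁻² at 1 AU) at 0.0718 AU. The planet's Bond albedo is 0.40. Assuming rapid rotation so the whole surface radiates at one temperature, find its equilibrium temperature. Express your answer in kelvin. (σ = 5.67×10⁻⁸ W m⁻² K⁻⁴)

T_eq ≈ 914 K

Flux at 0.0718 AU: S = 1361/0.0718² = 2.64×10⁵ W m⁻².
Energy balance: absorbed = emitted ⇒ πR²·S(1−A) = 4πR²·σT_eq⁴, so T_eq⁴ = S(1−A)/(4σ).
T_eq = [2.64×10⁵ × 0.60 / (4 × 5.67×10⁻⁸)]^(1/4) = (6.98×10¹¹)^(1/4) = 914 K.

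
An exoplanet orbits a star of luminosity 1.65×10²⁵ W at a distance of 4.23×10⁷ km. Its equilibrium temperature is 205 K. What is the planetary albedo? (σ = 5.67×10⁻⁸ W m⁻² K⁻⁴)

A ≈ 0.45

d = 4.23×10⁷ km = 4.23×10¹⁰ m.
Flux: S = L/(4πd²) = 1.65×10²⁵/(4π×(4.23×10¹⁰)²) = 734 W m⁻².
From T_eq⁴ = S(1−A)/(4σ): 1−A = 4σT_eq⁴/S.
1−A = 4 × 5.67×10⁻⁸ × (205)⁴ / 734 = 0.546.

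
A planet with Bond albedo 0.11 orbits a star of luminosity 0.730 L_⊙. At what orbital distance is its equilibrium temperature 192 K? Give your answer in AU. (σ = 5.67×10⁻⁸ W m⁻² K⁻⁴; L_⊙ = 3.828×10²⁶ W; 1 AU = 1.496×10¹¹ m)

L = 0.730 × 3.828×10²⁶ = 2.79×10²⁶ W.
From T_eq⁴ = L(1−A)/(16πσd²): d = √[L(1−A)/(16πσT_eq⁴)].
d = √[2.79×10²⁶ × 0.89 / (16π × 5.67×10⁻⁸ × (192)⁴)] = 2.53×10¹¹ m = 1.69 AU.

d ≈ 1.69 AU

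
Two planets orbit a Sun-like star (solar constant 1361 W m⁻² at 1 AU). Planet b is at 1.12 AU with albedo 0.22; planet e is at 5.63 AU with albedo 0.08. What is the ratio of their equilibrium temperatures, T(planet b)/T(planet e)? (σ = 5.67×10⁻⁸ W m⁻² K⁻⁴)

T_eq = [S₀(1−A)/(4σd²)]^(1/4), so T ∝ (1−A)^(1/4) / √d.
T₁ = [1361×0.78/(4×5.67×10⁻⁸×1.12²)]^(1/4) = 247.15 K.
T₂ = [1361×0.92/(4×5.67×10⁻⁸×5.63²)]^(1/4) = 114.88 K.

T₁/T₂ ≈ 2.151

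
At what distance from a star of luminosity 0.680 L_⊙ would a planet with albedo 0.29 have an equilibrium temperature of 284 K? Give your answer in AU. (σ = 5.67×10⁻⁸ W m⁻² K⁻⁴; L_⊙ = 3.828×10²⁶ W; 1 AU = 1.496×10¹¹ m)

d ≈ 0.667 AU

L = 0.680 × 3.828×10²⁶ = 2.60×10²⁶ W.
From T_eq⁴ = L(1−A)/(16πσd²): d = √[L(1−A)/(16πσT_eq⁴)].
d = √[2.60×10²⁶ × 0.71 / (16π × 5.67×10⁻⁸ × (284)⁴)] = 9.98×10¹⁰ m = 0.667 AU.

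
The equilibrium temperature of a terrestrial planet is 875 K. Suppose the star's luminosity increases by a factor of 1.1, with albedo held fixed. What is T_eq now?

T_eq ≈ 896 K

T_eq ∝ L^(1/4) · d^(−1/2).
T′ = 875 × 1.1^(1/4) = 896 K.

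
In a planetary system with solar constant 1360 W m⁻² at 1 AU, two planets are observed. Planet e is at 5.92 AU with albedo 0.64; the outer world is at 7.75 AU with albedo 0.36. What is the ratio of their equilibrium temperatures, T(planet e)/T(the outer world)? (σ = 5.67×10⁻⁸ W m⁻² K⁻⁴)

T_eq = [S₀(1−A)/(4σd²)]^(1/4), so T ∝ (1−A)^(1/4) / √d.
T₁ = [1360×0.36/(4×5.67×10⁻⁸×5.92²)]^(1/4) = 88.59 K.
T₂ = [1360×0.64/(4×5.67×10⁻⁸×7.75²)]^(1/4) = 89.41 K.

T₁/T₂ ≈ 0.991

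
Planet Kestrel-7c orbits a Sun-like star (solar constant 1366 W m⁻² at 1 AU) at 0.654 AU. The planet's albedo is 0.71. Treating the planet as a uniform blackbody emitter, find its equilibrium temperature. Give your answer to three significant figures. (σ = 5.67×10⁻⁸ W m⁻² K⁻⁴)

T_eq ≈ 253 K

Flux at 0.654 AU: S = 1366/0.654² = 3190 W m⁻².
Energy balance: absorbed = emitted ⇒ πR²·S(1−A) = 4πR²·σT_eq⁴, so T_eq⁴ = S(1−A)/(4σ).
T_eq = [3190 × 0.29 / (4 × 5.67×10⁻⁸)]^(1/4) = (4.08×10⁹)^(1/4) = 253 K.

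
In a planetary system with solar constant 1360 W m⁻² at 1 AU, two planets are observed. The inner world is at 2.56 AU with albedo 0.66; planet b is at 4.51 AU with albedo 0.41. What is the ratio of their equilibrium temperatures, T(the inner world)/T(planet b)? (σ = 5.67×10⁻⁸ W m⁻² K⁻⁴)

T_eq = [S₀(1−A)/(4σd²)]^(1/4), so T ∝ (1−A)^(1/4) / √d.
T₁ = [1360×0.34/(4×5.67×10⁻⁸×2.56²)]^(1/4) = 132.81 K.
T₂ = [1360×0.59/(4×5.67×10⁻⁸×4.51²)]^(1/4) = 114.84 K.

T₁/T₂ ≈ 1.156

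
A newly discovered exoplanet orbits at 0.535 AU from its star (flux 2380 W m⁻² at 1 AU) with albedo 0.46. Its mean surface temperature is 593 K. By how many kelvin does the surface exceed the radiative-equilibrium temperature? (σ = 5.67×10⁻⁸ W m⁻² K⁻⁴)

S = 2380/0.535² = 8315 W m⁻².
T_eq = [S(1−A)/(4σ)]^(1/4) = [8315×0.54/(4×5.67×10⁻⁸)]^(1/4) = 375.1 K.
ΔT = T_surf − T_eq = 593 − 375.1.

ΔT ≈ 217.9 K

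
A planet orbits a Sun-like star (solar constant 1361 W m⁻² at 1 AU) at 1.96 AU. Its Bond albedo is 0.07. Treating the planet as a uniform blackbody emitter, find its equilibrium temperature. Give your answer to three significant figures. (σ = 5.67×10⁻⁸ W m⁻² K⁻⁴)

Flux at 1.96 AU: S = 1361/1.96² = 354 W m⁻².
Energy balance: absorbed = emitted ⇒ πR²·S(1−A) = 4πR²·σT_eq⁴, so T_eq⁴ = S(1−A)/(4σ).
T_eq = [354 × 0.93 / (4 × 5.67×10⁻⁸)]^(1/4) = (1.45×10⁹)^(1/4) = 195 K.

T_eq ≈ 195 K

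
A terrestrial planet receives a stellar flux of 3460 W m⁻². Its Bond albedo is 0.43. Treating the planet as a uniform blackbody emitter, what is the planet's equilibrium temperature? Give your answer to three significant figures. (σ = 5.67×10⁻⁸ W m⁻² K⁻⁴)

Energy balance: absorbed = emitted ⇒ πR²·S(1−A) = 4πR²·σT_eq⁴, so T_eq⁴ = S(1−A)/(4σ).
T_eq = [3460 × 0.57 / (4 × 5.67×10⁻⁸)]^(1/4) = (8.70×10⁹)^(1/4) = 305 K.

T_eq ≈ 305 K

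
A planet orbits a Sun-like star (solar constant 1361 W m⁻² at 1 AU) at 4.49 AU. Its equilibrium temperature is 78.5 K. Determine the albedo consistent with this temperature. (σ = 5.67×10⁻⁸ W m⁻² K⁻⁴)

Flux at 4.49 AU: S = 1361/4.49² = 67.5 W m⁻².
From T_eq⁴ = S(1−A)/(4σ): 1−A = 4σT_eq⁴/S.
1−A = 4 × 5.67×10⁻⁸ × (78.5)⁴ / 67.5 = 0.128.

A ≈ 0.87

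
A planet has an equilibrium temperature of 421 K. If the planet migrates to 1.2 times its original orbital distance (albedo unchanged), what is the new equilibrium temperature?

T_eq ∝ L^(1/4) · d^(−1/2).
T′ = 421 / 1.2^(1/2) = 384 K.

T_eq ≈ 384 K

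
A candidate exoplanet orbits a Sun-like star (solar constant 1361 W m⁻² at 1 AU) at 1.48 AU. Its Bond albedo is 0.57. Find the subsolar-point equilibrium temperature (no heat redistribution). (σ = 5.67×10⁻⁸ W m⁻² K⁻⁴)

T_ss ≈ 262 K

Flux at 1.48 AU: S = 1361/1.48² = 621 W m⁻².
At the subsolar point the surface absorbs S(1−A) and emits σT⁴ per unit area — no factor of 4, since only the local patch is in balance.
T = [621 × 0.43 / 5.67×10⁻⁸]^(1/4) = (4.71×10⁹)^(1/4) = 262 K.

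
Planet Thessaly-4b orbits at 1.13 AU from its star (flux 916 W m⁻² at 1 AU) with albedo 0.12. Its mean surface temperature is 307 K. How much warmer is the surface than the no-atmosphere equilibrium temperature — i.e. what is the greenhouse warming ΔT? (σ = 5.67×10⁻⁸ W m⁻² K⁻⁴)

S = 916/1.13² = 717.4 W m⁻².
T_eq = [S(1−A)/(4σ)]^(1/4) = [717.4×0.88/(4×5.67×10⁻⁸)]^(1/4) = 229.7 K.
ΔT = T_surf − T_eq = 307 − 229.7.

ΔT ≈ 77.3 K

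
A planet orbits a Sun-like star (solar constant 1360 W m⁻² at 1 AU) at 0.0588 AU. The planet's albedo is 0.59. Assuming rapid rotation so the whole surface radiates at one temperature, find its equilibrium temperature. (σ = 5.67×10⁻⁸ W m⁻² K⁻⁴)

T_eq ≈ 918 K

Flux at 0.0588 AU: S = 1360/0.0588² = 3.93×10⁵ W m⁻².
Energy balance: absorbed = emitted ⇒ πR²·S(1−A) = 4πR²·σT_eq⁴, so T_eq⁴ = S(1−A)/(4σ).
T_eq = [3.93×10⁵ × 0.41 / (4 × 5.67×10⁻⁸)]^(1/4) = (7.11×10¹¹)^(1/4) = 918 K.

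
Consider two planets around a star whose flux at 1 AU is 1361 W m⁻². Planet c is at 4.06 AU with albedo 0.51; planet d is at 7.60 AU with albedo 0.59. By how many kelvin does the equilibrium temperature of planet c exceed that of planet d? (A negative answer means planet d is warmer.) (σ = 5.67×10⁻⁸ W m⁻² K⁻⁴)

T_eq = [S₀(1−A)/(4σd²)]^(1/4), so T ∝ (1−A)^(1/4) / √d.
T₁ = [1361×0.49/(4×5.67×10⁻⁸×4.06²)]^(1/4) = 115.57 K.
T₂ = [1361×0.41/(4×5.67×10⁻⁸×7.60²)]^(1/4) = 80.79 K.

ΔT ≈ 34.8 K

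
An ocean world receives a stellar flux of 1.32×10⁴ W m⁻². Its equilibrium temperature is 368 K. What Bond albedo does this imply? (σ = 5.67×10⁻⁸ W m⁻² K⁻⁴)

A ≈ 0.68

From T_eq⁴ = S(1−A)/(4σ): 1−A = 4σT_eq⁴/S.
1−A = 4 × 5.67×10⁻⁸ × (368)⁴ / 1.32×10⁴ = 0.315.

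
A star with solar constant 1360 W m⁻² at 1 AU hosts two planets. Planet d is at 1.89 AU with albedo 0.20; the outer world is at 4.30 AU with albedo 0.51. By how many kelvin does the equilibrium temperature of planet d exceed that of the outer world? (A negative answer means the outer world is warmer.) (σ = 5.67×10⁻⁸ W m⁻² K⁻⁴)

T_eq = [S₀(1−A)/(4σd²)]^(1/4), so T ∝ (1−A)^(1/4) / √d.
T₁ = [1360×0.80/(4×5.67×10⁻⁸×1.89²)]^(1/4) = 191.43 K.
T₂ = [1360×0.49/(4×5.67×10⁻⁸×4.30²)]^(1/4) = 112.28 K.

ΔT ≈ 79.2 K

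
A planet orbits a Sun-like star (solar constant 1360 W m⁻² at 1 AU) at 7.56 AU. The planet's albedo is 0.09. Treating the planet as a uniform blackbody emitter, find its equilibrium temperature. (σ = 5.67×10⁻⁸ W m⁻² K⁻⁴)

T_eq ≈ 98.8 K

Flux at 7.56 AU: S = 1360/7.56² = 23.8 W m⁻².
Energy balance: absorbed = emitted ⇒ πR²·S(1−A) = 4πR²·σT_eq⁴, so T_eq⁴ = S(1−A)/(4σ).
T_eq = [23.8 × 0.91 / (4 × 5.67×10⁻⁸)]^(1/4) = (9.55×10⁷)^(1/4) = 98.8 K.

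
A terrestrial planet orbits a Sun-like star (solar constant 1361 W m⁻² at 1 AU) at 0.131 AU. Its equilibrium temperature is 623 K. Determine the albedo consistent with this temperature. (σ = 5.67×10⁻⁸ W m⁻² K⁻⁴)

Flux at 0.131 AU: S = 1361/0.131² = 7.93×10⁴ W m⁻².
From T_eq⁴ = S(1−A)/(4σ): 1−A = 4σT_eq⁴/S.
1−A = 4 × 5.67×10⁻⁸ × (623)⁴ / 7.93×10⁴ = 0.431.

A ≈ 0.57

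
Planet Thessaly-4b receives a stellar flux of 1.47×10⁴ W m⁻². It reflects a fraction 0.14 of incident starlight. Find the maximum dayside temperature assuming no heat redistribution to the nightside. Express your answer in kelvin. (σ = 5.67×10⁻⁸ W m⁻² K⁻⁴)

With no redistribution each surface element balances locally: S(1−A) = σT⁴.
T = [1.47×10⁴ × 0.86 / 5.67×10⁻⁸]^(1/4) = (2.23×10¹¹)^(1/4) = 687 K.

T_ss ≈ 687 K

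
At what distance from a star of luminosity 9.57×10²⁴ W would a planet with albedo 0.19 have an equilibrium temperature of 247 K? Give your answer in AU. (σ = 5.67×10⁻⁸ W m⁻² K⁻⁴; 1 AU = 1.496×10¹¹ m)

From T_eq⁴ = L(1−A)/(16πσd²): d = √[L(1−A)/(16πσT_eq⁴)].
d = √[9.57×10²⁴ × 0.81 / (16π × 5.67×10⁻⁸ × (247)⁴)] = 2.70×10¹⁰ m = 0.181 AU.

d ≈ 0.181 AU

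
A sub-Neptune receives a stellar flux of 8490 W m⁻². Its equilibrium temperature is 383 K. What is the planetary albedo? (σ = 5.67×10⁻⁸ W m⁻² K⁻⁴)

A ≈ 0.43

From T_eq⁴ = S(1−A)/(4σ): 1−A = 4σT_eq⁴/S.
1−A = 4 × 5.67×10⁻⁸ × (383)⁴ / 8490 = 0.575.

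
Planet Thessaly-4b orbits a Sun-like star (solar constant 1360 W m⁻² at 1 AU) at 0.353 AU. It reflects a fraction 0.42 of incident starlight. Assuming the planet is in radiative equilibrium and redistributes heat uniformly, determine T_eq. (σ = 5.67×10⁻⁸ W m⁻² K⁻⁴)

T_eq ≈ 409 K

Flux at 0.353 AU: S = 1360/0.353² = 1.09×10⁴ W m⁻².
Energy balance: absorbed = emitted ⇒ πR²·S(1−A) = 4πR²·σT_eq⁴, so T_eq⁴ = S(1−A)/(4σ).
T_eq = [1.09×10⁴ × 0.58 / (4 × 5.67×10⁻⁸)]^(1/4) = (2.79×10¹⁰)^(1/4) = 409 K.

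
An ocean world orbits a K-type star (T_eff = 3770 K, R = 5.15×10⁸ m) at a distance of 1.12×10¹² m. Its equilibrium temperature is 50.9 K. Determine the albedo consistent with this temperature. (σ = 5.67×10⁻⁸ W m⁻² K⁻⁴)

L = 4πR_⋆²σT_⋆⁴ = 4π(5.15×10⁸)² × 5.67×10⁻⁸ × (3770)⁴ = 3.82×10²⁵ W.
S = L/(4πd²) = 2.42 W m⁻².
From T_eq⁴ = S(1−A)/(4σ): 1−A = 4σT_eq⁴/S.
1−A = 4 × 5.67×10⁻⁸ × (50.9)⁴ / 2.42 = 0.629.

A ≈ 0.37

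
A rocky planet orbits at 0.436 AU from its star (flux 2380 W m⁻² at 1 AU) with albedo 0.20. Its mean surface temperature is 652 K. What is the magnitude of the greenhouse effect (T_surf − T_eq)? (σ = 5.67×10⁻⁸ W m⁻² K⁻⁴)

S = 2380/0.436² = 1.252×10⁴ W m⁻².
T_eq = [S(1−A)/(4σ)]^(1/4) = [1.252×10⁴×0.80/(4×5.67×10⁻⁸)]^(1/4) = 458.4 K.
ΔT = T_surf − T_eq = 652 − 458.4.

ΔT ≈ 193.6 K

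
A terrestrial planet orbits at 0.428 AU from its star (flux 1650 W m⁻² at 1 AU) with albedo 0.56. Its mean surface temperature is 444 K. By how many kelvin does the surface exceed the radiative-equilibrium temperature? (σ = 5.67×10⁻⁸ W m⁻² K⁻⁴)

S = 1650/0.428² = 9007 W m⁻².
T_eq = [S(1−A)/(4σ)]^(1/4) = [9007×0.44/(4×5.67×10⁻⁸)]^(1/4) = 363.6 K.
ΔT = T_surf − T_eq = 444 − 363.6.

ΔT ≈ 80.4 K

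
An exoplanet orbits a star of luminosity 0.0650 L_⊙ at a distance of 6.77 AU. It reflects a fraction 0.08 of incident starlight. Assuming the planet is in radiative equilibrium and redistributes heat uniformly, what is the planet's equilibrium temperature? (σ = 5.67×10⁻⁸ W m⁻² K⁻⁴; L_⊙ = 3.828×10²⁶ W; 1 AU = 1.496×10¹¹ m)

d = 6.77 AU = 1.01×10¹² m.
L = 0.0650 × 3.828×10²⁶ = 2.49×10²⁵ W.
Flux: S = L/(4πd²) = 2.49×10²⁵/(4π×(1.01×10¹²)²) = 1.93 W m⁻².
Energy balance: absorbed = emitted ⇒ πR²·S(1−A) = 4πR²·σT_eq⁴, so T_eq⁴ = S(1−A)/(4σ).
T_eq = [1.93 × 0.92 / (4 × 5.67×10⁻⁸)]^(1/4) = (7.83×10⁶)^(1/4) = 52.9 K.

T_eq ≈ 52.9 K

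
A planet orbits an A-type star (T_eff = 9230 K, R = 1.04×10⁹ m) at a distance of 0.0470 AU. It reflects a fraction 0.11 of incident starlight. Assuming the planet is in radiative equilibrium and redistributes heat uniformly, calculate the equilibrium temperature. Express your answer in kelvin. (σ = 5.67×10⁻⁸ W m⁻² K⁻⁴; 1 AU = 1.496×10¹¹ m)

d = 0.0470 AU = 7.03×10⁹ m.
L = 4πR_⋆²σT_⋆⁴ = 4π(1.04×10⁹)² × 5.67×10⁻⁸ × (9230)⁴ = 5.59×10²⁷ W.
S = L/(4πd²) = 9.00×10⁶ W m⁻².
Energy balance: absorbed = emitted ⇒ πR²·S(1−A) = 4πR²·σT_eq⁴, so T_eq⁴ = S(1−A)/(4σ).
T_eq = [9.00×10⁶ × 0.89 / (4 × 5.67×10⁻⁸)]^(1/4) = (3.53×10¹³)^(1/4) = 2440 K.

T_eq ≈ 2440 K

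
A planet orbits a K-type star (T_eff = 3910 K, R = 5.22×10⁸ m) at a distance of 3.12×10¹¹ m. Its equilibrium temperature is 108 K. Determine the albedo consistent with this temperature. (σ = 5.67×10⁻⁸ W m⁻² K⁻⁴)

L = 4πR_⋆²σT_⋆⁴ = 4π(5.22×10⁸)² × 5.67×10⁻⁸ × (3910)⁴ = 4.54×10²⁵ W.
S = L/(4πd²) = 37.1 W m⁻².
From T_eq⁴ = S(1−A)/(4σ): 1−A = 4σT_eq⁴/S.
1−A = 4 × 5.67×10⁻⁸ × (108)⁴ / 37.1 = 0.832.

A ≈ 0.17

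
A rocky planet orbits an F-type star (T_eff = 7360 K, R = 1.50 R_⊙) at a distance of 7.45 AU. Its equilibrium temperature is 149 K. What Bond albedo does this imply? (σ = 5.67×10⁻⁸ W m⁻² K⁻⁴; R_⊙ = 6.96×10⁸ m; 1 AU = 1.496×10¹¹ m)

R_⋆ = 1.50 × 6.96×10⁸ = 1.04×10⁹ m.
d = 7.45 AU = 1.11×10¹² m.
L = 4πR_⋆²σT_⋆⁴ = 4π(1.04×10⁹)² × 5.67×10⁻⁸ × (7360)⁴ = 2.28×10²⁷ W.
S = L/(4πd²) = 146 W m⁻².
From T_eq⁴ = S(1−A)/(4σ): 1−A = 4σT_eq⁴/S.
1−A = 4 × 5.67×10⁻⁸ × (149)⁴ / 146 = 0.766.

A ≈ 0.23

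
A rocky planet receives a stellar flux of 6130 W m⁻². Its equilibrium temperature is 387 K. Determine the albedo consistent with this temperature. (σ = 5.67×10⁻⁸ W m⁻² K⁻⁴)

From T_eq⁴ = S(1−A)/(4σ): 1−A = 4σT_eq⁴/S.
1−A = 4 × 5.67×10⁻⁸ × (387)⁴ / 6130 = 0.830.

A ≈ 0.17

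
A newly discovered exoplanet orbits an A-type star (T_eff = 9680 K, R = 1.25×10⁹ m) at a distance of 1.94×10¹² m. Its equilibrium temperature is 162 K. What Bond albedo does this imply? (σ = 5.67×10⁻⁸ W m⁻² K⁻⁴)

A ≈ 0.24

L = 4πR_⋆²σT_⋆⁴ = 4π(1.25×10⁹)² × 5.67×10⁻⁸ × (9680)⁴ = 9.77×10²⁷ W.
S = L/(4πd²) = 207 W m⁻².
From T_eq⁴ = S(1−A)/(4σ): 1−A = 4σT_eq⁴/S.
1−A = 4 × 5.67×10⁻⁸ × (162)⁴ / 207 = 0.756.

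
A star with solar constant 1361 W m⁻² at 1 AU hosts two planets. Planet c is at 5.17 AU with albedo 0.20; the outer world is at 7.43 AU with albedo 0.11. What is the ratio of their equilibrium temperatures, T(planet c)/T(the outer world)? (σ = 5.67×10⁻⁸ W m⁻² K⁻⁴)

T_eq = [S₀(1−A)/(4σd²)]^(1/4), so T ∝ (1−A)^(1/4) / √d.
T₁ = [1361×0.80/(4×5.67×10⁻⁸×5.17²)]^(1/4) = 115.77 K.
T₂ = [1361×0.89/(4×5.67×10⁻⁸×7.43²)]^(1/4) = 99.18 K.

T₁/T₂ ≈ 1.167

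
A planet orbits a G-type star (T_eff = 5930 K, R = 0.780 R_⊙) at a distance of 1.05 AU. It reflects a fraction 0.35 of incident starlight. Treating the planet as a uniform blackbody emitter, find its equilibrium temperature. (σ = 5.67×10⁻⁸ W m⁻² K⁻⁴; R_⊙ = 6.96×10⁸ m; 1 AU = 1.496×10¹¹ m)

R_⋆ = 0.780 × 6.96×10⁸ = 5.43×10⁸ m.
d = 1.05 AU = 1.57×10¹¹ m.
L = 4πR_⋆²σT_⋆⁴ = 4π(5.43×10⁸)² × 5.67×10⁻⁸ × (5930)⁴ = 2.60×10²⁶ W.
S = L/(4πd²) = 837 W m⁻².
Energy balance: absorbed = emitted ⇒ πR²·S(1−A) = 4πR²·σT_eq⁴, so T_eq⁴ = S(1−A)/(4σ).
T_eq = [837 × 0.65 / (4 × 5.67×10⁻⁸)]^(1/4) = (2.40×10⁹)^(1/4) = 221 K.

T_eq ≈ 221 K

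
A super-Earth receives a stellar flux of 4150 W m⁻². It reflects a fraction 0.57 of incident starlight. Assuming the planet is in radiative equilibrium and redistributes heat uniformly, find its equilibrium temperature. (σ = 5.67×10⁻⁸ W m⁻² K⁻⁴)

T_eq ≈ 298 K

Energy balance: absorbed = emitted ⇒ πR²·S(1−A) = 4πR²·σT_eq⁴, so T_eq⁴ = S(1−A)/(4σ).
T_eq = [4150 × 0.43 / (4 × 5.67×10⁻⁸)]^(1/4) = (7.87×10⁹)^(1/4) = 298 K.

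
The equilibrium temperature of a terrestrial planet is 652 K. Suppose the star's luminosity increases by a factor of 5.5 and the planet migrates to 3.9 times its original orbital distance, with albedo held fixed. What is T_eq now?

T_eq ∝ L^(1/4) · d^(−1/2).
T′ = 652 × 5.5^(1/4) / 3.9^(1/2) = 506 K.

T_eq ≈ 506 K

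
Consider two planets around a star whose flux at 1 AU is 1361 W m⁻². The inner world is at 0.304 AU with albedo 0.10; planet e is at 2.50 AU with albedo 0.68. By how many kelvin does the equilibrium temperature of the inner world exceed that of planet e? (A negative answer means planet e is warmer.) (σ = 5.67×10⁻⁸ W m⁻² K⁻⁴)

ΔT ≈ 359.3 K

T_eq = [S₀(1−A)/(4σd²)]^(1/4), so T ∝ (1−A)^(1/4) / √d.
T₁ = [1361×0.90/(4×5.67×10⁻⁸×0.304²)]^(1/4) = 491.67 K.
T₂ = [1361×0.32/(4×5.67×10⁻⁸×2.50²)]^(1/4) = 132.39 K.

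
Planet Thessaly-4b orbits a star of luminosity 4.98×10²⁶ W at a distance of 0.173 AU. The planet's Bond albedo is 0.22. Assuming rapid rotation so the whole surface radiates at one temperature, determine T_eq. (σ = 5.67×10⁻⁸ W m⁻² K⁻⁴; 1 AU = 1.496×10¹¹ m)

d = 0.173 AU = 2.59×10¹⁰ m.
Flux: S = L/(4πd²) = 4.98×10²⁶/(4π×(2.59×10¹⁰)²) = 5.92×10⁴ W m⁻².
Energy balance: absorbed = emitted ⇒ πR²·S(1−A) = 4πR²·σT_eq⁴, so T_eq⁴ = S(1−A)/(4σ).
T_eq = [5.92×10⁴ × 0.78 / (4 × 5.67×10⁻⁸)]^(1/4) = (2.03×10¹¹)^(1/4) = 672 K.

T_eq ≈ 672 K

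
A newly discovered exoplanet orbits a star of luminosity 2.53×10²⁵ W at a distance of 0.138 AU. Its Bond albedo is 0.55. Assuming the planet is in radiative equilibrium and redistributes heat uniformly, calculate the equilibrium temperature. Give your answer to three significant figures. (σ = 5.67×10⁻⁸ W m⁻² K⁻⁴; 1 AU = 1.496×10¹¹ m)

T_eq ≈ 311 K

d = 0.138 AU = 2.06×10¹⁰ m.
Flux: S = L/(4πd²) = 2.53×10²⁵/(4π×(2.06×10¹⁰)²) = 4720 W m⁻².
Energy balance: absorbed = emitted ⇒ πR²·S(1−A) = 4πR²·σT_eq⁴, so T_eq⁴ = S(1−A)/(4σ).
T_eq = [4720 × 0.45 / (4 × 5.67×10⁻⁸)]^(1/4) = (9.37×10⁹)^(1/4) = 311 K.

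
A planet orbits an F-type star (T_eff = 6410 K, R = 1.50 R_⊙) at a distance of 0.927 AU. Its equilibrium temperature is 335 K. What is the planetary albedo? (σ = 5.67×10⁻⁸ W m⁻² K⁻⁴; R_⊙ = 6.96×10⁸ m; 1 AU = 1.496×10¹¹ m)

R_⋆ = 1.50 × 6.96×10⁸ = 1.04×10⁹ m.
d = 0.927 AU = 1.39×10¹¹ m.
L = 4πR_⋆²σT_⋆⁴ = 4π(1.04×10⁹)² × 5.67×10⁻⁸ × (6410)⁴ = 1.31×10²⁷ W.
S = L/(4πd²) = 5420 W m⁻².
From T_eq⁴ = S(1−A)/(4σ): 1−A = 4σT_eq⁴/S.
1−A = 4 × 5.67×10⁻⁸ × (335)⁴ / 5420 = 0.527.

A ≈ 0.47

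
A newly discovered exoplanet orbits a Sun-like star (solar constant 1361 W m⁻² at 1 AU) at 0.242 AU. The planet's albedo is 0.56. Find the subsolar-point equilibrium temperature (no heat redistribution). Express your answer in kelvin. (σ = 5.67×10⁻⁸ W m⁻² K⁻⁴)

T_ss ≈ 652 K

Flux at 0.242 AU: S = 1361/0.242² = 2.32×10⁴ W m⁻².
At the subsolar point the surface absorbs S(1−A) and emits σT⁴ per unit area — no factor of 4, since only the local patch is in balance.
T = [2.32×10⁴ × 0.44 / 5.67×10⁻⁸]^(1/4) = (1.80×10¹¹)^(1/4) = 652 K.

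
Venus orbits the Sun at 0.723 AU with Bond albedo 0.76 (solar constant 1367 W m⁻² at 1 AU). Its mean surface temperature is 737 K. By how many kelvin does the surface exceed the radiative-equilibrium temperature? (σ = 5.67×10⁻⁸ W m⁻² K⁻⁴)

ΔT ≈ 507.6 K

S = 1367/0.723² = 2615 W m⁻².
T_eq = [S(1−A)/(4σ)]^(1/4) = [2615×0.24/(4×5.67×10⁻⁸)]^(1/4) = 229.4 K.
ΔT = T_surf − T_eq = 737 − 229.4.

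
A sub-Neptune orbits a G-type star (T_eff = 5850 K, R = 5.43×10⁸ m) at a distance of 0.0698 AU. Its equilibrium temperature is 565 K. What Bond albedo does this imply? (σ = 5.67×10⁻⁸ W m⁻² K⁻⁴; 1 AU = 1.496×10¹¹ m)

d = 0.0698 AU = 1.04×10¹⁰ m.
L = 4πR_⋆²σT_⋆⁴ = 4π(5.43×10⁸)² × 5.67×10⁻⁸ × (5850)⁴ = 2.46×10²⁶ W.
S = L/(4πd²) = 1.80×10⁵ W m⁻².
From T_eq⁴ = S(1−A)/(4σ): 1−A = 4σT_eq⁴/S.
1−A = 4 × 5.67×10⁻⁸ × (565)⁴ / 1.80×10⁵ = 0.129.

A ≈ 0.87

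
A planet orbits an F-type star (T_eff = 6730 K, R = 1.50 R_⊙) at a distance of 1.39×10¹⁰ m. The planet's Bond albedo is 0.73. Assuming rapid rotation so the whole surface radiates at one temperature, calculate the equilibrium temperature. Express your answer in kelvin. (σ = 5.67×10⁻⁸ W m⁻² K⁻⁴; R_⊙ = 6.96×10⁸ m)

R_⋆ = 1.50 × 6.96×10⁸ = 1.04×10⁹ m.
L = 4πR_⋆²σT_⋆⁴ = 4π(1.04×10⁹)² × 5.67×10⁻⁸ × (6730)⁴ = 1.59×10²⁷ W.
S = L/(4πd²) = 6.56×10⁵ W m⁻².
Energy balance: absorbed = emitted ⇒ πR²·S(1−A) = 4πR²·σT_eq⁴, so T_eq⁴ = S(1−A)/(4σ).
T_eq = [6.56×10⁵ × 0.27 / (4 × 5.67×10⁻⁸)]^(1/4) = (7.81×10¹¹)^(1/4) = 940 K.

T_eq ≈ 940 K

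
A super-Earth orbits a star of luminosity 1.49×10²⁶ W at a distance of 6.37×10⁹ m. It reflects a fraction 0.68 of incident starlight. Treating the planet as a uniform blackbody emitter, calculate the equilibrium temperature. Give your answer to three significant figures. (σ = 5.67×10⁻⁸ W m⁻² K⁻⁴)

Flux: S = L/(4πd²) = 1.49×10²⁶/(4π×(6.37×10⁹)²) = 2.92×10⁵ W m⁻².
Energy balance: absorbed = emitted ⇒ πR²·S(1−A) = 4πR²·σT_eq⁴, so T_eq⁴ = S(1−A)/(4σ).
T_eq = [2.92×10⁵ × 0.32 / (4 × 5.67×10⁻⁸)]^(1/4) = (4.12×10¹¹)^(1/4) = 801 K.

T_eq ≈ 801 K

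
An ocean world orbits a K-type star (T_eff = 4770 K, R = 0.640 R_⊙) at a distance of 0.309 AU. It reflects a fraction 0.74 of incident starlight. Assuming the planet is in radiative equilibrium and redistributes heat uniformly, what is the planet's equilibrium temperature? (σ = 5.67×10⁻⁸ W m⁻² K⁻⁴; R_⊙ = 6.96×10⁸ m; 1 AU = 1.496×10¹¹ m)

T_eq ≈ 236 K

R_⋆ = 0.640 × 6.96×10⁸ = 4.45×10⁸ m.
d = 0.309 AU = 4.62×10¹⁰ m.
L = 4πR_⋆²σT_⋆⁴ = 4π(4.45×10⁸)² × 5.67×10⁻⁸ × (4770)⁴ = 7.32×10²⁵ W.
S = L/(4πd²) = 2730 W m⁻².
Energy balance: absorbed = emitted ⇒ πR²·S(1−A) = 4πR²·σT_eq⁴, so T_eq⁴ = S(1−A)/(4σ).
T_eq = [2730 × 0.26 / (4 × 5.67×10⁻⁸)]^(1/4) = (3.12×10⁹)^(1/4) = 236 K.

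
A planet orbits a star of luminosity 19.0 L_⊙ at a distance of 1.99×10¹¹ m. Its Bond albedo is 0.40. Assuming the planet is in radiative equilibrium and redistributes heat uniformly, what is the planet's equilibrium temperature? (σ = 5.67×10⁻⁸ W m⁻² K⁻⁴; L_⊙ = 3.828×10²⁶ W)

L = 19.0 × 3.828×10²⁶ = 7.27×10²⁷ W.
Flux: S = L/(4πd²) = 7.27×10²⁷/(4π×(1.99×10¹¹)²) = 1.46×10⁴ W m⁻².
Energy balance: absorbed = emitted ⇒ πR²·S(1−A) = 4πR²·σT_eq⁴, so T_eq⁴ = S(1−A)/(4σ).
T_eq = [1.46×10⁴ × 0.60 / (4 × 5.67×10⁻⁸)]^(1/4) = (3.87×10¹⁰)^(1/4) = 443 K.

T_eq ≈ 443 K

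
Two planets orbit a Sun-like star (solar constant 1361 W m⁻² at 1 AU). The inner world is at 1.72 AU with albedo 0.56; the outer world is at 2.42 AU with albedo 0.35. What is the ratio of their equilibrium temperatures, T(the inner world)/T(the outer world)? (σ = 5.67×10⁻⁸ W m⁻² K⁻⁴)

T₁/T₂ ≈ 1.076

T_eq = [S₀(1−A)/(4σd²)]^(1/4), so T ∝ (1−A)^(1/4) / √d.
T₁ = [1361×0.44/(4×5.67×10⁻⁸×1.72²)]^(1/4) = 172.84 K.
T₂ = [1361×0.65/(4×5.67×10⁻⁸×2.42²)]^(1/4) = 160.65 K.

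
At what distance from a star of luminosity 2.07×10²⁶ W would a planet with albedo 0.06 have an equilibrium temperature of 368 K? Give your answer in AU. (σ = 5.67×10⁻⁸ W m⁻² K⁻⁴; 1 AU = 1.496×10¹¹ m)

From T_eq⁴ = L(1−A)/(16πσd²): d = √[L(1−A)/(16πσT_eq⁴)].
d = √[2.07×10²⁶ × 0.94 / (16π × 5.67×10⁻⁸ × (368)⁴)] = 6.10×10¹⁰ m = 0.408 AU.

d ≈ 0.408 AU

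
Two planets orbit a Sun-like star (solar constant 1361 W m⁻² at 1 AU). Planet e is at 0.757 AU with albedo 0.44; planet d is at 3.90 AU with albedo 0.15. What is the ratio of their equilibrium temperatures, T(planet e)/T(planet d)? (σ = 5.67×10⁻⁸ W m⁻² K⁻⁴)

T_eq = [S₀(1−A)/(4σd²)]^(1/4), so T ∝ (1−A)^(1/4) / √d.
T₁ = [1361×0.56/(4×5.67×10⁻⁸×0.757²)]^(1/4) = 276.73 K.
T₂ = [1361×0.85/(4×5.67×10⁻⁸×3.90²)]^(1/4) = 135.32 K.

T₁/T₂ ≈ 2.045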